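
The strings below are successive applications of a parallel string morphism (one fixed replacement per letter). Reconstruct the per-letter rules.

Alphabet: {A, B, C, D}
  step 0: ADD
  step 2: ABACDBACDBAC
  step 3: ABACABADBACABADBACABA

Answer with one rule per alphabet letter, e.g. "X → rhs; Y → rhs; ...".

A->AB, B->AC, C->A, D->DB

  step 2 ⇒ step 3: ABACDBACDBAC ⇒ AB·AC·AB·A·DB·AC·AB·A·DB·AC·AB·A
    A ↦ AB
    B ↦ AC
    C ↦ A
    D ↦ DB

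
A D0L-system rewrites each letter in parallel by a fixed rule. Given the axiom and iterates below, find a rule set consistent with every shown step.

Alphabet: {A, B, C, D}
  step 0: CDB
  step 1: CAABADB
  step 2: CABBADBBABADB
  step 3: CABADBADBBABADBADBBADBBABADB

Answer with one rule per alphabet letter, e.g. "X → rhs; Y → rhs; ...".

A->B, B->ADB, C->CA, D->AB

  step 2 ⇒ step 3: CABBADBBABADB ⇒ CA·B·ADB·ADB·B·AB·ADB·ADB·B·ADB·B·AB·ADB
    A ↦ B
    B ↦ ADB
    C ↦ CA
    D ↦ AB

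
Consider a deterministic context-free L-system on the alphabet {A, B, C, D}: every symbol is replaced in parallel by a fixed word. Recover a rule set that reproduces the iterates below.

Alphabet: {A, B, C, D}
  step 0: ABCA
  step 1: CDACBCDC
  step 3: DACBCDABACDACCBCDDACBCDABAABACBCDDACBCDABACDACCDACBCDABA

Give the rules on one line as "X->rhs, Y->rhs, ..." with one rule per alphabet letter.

A->C, B->DAC, C->BCD, D->ABA

  step 0 ⇒ step 1: ABCA ⇒ C·DAC·BCD·C
    A ↦ C
    B ↦ DAC
    C ↦ BCD
    D ↦ ABA  (constrained at step 1)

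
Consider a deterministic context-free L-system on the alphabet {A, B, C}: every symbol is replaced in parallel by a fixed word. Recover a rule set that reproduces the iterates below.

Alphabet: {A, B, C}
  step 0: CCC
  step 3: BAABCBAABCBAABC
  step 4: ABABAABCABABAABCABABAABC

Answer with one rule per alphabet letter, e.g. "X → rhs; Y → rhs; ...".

  step 3 ⇒ step 4: BAABCBAABCBAABC ⇒ A·BA·BA·A·BC·A·BA·BA·A·BC·A·BA·BA·A·BC
    A ↦ BA
    B ↦ A
    C ↦ BC

A->BA, B->A, C->BC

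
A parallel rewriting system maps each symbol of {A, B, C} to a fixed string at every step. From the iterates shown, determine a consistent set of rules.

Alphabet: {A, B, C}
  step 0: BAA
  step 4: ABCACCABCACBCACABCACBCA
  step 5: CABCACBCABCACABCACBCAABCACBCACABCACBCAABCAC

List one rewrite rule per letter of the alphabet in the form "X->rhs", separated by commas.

  step 4 ⇒ step 5: ABCACCABCACBCACABCACBCA ⇒ C·A·BCA·C·BCA·BCA·C·A·BCA·C·BCA·A·BCA·C·BCA·C·A·BCA·C·BCA·A·BCA·C
    A ↦ C
    B ↦ A
    C ↦ BCA

A->C, B->A, C->BCA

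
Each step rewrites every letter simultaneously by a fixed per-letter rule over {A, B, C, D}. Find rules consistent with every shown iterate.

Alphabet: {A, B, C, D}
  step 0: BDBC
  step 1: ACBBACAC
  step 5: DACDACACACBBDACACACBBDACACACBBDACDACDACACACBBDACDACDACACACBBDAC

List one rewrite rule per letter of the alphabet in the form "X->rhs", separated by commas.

A->D, B->AC, C->AC, D->BB

  step 0 ⇒ step 1: BDBC ⇒ AC·BB·AC·AC
    B ↦ AC
    C ↦ AC
    D ↦ BB
    A ↦ D  (constrained at step 1)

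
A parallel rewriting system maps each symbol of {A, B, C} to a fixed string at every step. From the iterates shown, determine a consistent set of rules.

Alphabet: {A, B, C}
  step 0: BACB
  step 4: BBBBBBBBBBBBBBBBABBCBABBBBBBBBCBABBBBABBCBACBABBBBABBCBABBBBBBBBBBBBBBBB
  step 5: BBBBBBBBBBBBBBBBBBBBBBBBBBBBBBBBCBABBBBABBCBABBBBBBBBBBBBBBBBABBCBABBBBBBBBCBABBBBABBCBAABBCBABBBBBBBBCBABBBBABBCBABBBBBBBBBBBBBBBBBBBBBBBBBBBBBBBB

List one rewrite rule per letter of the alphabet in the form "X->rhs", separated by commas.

A->CBA, B->BB, C->A

  step 4 ⇒ step 5: BBBBBBBBBBBBBBBBABBCBABBBBBBBBCBABBBBABBCBACBABBBBABBCBABBBBBBBBBBBBBBBB ⇒ BB·BB·BB·BB·BB·BB·BB·BB·BB·BB·BB·BB·BB·BB·BB·BB·CBA·BB·BB·A·BB·CBA·BB·BB·BB·BB·BB·BB·BB·BB·A·BB·CBA·BB·BB·BB·BB·CBA·BB·BB·A·BB·CBA·A·BB·CBA·BB·BB·BB·BB·CBA·BB·BB·A·BB·CBA·BB·BB·BB·BB·BB·BB·BB·BB·BB·BB·BB·BB·BB·BB·BB·BB
    A ↦ CBA
    B ↦ BB
    C ↦ A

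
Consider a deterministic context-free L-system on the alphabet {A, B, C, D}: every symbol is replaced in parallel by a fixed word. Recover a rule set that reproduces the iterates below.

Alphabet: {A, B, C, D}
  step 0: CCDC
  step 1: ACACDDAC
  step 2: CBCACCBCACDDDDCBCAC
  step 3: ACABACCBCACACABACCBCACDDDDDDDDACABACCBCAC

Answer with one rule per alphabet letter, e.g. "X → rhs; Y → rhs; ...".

A->CBC, B->AB, C->AC, D->DD

  step 2 ⇒ step 3: CBCACCBCACDDDDCBCAC ⇒ AC·AB·AC·CBC·AC·AC·AB·AC·CBC·AC·DD·DD·DD·DD·AC·AB·AC·CBC·AC
    A ↦ CBC
    B ↦ AB
    C ↦ AC
    D ↦ DD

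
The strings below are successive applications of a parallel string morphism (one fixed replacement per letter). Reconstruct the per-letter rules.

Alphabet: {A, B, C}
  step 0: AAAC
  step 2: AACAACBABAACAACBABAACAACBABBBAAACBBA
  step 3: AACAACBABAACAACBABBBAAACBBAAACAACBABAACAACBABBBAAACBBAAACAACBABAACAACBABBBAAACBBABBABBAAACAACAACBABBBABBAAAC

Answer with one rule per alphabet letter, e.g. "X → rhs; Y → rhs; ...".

A->AAC, B->BBA, C->BAB

  step 2 ⇒ step 3: AACAACBABAACAACBABAACAACBABBBAAACBBA ⇒ AAC·AAC·BAB·AAC·AAC·BAB·BBA·AAC·BBA·AAC·AAC·BAB·AAC·AAC·BAB·BBA·AAC·BBA·AAC·AAC·BAB·AAC·AAC·BAB·BBA·AAC·BBA·BBA·BBA·AAC·AAC·AAC·BAB·BBA·BBA·AAC
    A ↦ AAC
    B ↦ BBA
    C ↦ BAB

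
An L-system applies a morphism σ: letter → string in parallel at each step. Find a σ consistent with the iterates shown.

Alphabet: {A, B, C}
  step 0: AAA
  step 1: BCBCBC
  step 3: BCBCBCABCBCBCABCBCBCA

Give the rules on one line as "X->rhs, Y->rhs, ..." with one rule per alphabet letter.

  step 0 ⇒ step 1: AAA ⇒ BC·BC·BC
    A ↦ BC
    B ↦ A  (constrained at step 1)
    C ↦ AAB  (constrained at step 1)

A->BC, B->A, C->AAB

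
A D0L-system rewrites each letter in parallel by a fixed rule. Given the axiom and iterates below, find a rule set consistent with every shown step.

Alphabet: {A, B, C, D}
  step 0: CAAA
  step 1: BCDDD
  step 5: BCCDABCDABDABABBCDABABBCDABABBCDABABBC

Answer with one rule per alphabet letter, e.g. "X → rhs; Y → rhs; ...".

A->D, B->AB, C->BC, D->C

  step 0 ⇒ step 1: CAAA ⇒ BC·D·D·D
    A ↦ D
    C ↦ BC
    B ↦ AB  (constrained at step 1)
    D ↦ C  (constrained at step 1)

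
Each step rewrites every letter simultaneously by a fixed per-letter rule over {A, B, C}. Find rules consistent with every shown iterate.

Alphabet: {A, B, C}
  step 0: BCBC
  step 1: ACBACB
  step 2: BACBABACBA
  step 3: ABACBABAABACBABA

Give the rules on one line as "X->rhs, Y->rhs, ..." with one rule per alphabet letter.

  step 2 ⇒ step 3: BACBABACBA ⇒ A·BA·CB·A·BA·A·BA·CB·A·BA
    A ↦ BA
    B ↦ A
    C ↦ CB

A->BA, B->A, C->CB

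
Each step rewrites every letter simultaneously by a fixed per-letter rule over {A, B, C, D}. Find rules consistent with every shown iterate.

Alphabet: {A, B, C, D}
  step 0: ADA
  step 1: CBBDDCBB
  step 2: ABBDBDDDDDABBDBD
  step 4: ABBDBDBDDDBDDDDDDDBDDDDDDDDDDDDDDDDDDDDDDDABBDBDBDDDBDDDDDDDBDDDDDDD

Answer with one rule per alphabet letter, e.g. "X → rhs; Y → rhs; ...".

A->CBB, B->BD, C->AB, D->DD

  step 1 ⇒ step 2: CBBDDCBB ⇒ AB·BD·BD·DD·DD·AB·BD·BD
    B ↦ BD
    C ↦ AB
    D ↦ DD
  step 0 ⇒ step 1: ADA ⇒ CBB·DD·CBB
    A ↦ CBB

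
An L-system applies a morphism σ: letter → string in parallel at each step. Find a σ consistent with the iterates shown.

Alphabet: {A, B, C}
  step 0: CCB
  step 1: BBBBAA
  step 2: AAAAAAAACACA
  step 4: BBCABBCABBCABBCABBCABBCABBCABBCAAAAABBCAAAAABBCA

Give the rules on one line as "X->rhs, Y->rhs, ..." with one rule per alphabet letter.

  step 1 ⇒ step 2: BBBBAA ⇒ AA·AA·AA·AA·CA·CA
    A ↦ CA
    B ↦ AA
  step 0 ⇒ step 1: CCB ⇒ BB·BB·AA
    C ↦ BB

A->CA, B->AA, C->BB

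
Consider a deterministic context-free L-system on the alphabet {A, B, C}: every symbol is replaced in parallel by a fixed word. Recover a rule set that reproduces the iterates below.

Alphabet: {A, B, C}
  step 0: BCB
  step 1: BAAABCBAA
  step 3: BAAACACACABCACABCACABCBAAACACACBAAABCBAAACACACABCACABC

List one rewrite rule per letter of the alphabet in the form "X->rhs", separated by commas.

  step 0 ⇒ step 1: BCB ⇒ BAA·ABC·BAA
    B ↦ BAA
    C ↦ ABC
    A ↦ AC  (constrained at step 1)

A->AC, B->BAA, C->ABC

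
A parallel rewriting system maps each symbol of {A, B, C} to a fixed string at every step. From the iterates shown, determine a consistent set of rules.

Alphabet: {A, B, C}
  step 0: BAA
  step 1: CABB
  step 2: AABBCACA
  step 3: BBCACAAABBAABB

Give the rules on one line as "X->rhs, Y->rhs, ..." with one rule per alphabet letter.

A->B, B->CA, C->AAB

  step 2 ⇒ step 3: AABBCACA ⇒ B·B·CA·CA·AAB·B·AAB·B
    A ↦ B
    B ↦ CA
    C ↦ AAB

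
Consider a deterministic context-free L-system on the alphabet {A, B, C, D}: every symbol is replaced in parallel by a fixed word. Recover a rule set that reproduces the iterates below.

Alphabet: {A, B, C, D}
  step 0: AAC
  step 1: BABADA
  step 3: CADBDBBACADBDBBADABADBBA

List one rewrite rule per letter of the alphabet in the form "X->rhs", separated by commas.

A->BA, B->DB, C->DA, D->CA

  step 0 ⇒ step 1: AAC ⇒ BA·BA·DA
    A ↦ BA
    C ↦ DA
    B ↦ DB  (constrained at step 1)
    D ↦ CA  (constrained at step 1)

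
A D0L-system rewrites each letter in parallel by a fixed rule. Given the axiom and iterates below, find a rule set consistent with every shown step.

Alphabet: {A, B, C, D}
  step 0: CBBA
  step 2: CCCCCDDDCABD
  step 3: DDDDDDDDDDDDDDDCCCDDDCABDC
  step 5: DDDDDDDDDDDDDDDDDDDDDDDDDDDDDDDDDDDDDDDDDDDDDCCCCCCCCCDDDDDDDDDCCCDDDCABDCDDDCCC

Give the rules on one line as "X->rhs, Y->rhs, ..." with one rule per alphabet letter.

A->CAB, B->D, C->DDD, D->C

  step 2 ⇒ step 3: CCCCCDDDCABD ⇒ DDD·DDD·DDD·DDD·DDD·C·C·C·DDD·CAB·D·C
    A ↦ CAB
    B ↦ D
    C ↦ DDD
    D ↦ C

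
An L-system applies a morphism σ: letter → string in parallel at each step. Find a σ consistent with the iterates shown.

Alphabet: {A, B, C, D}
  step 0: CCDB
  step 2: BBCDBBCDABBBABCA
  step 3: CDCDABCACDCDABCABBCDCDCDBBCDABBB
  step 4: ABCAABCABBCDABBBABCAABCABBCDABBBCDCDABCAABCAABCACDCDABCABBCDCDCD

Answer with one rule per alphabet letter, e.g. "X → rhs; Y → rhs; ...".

A->BB, B->CD, C->AB, D->CA

  step 3 ⇒ step 4: CDCDABCACDCDABCABBCDCDCDBBCDABBB ⇒ AB·CA·AB·CA·BB·CD·AB·BB·AB·CA·AB·CA·BB·CD·AB·BB·CD·CD·AB·CA·AB·CA·AB·CA·CD·CD·AB·CA·BB·CD·CD·CD
    A ↦ BB
    B ↦ CD
    C ↦ AB
    D ↦ CA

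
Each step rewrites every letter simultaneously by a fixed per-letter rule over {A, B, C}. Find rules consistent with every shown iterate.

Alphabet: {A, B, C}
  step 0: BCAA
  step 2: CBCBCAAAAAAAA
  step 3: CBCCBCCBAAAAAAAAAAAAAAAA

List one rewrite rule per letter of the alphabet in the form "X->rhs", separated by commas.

A->AA, B->C, C->CB

  step 2 ⇒ step 3: CBCBCAAAAAAAA ⇒ CB·C·CB·C·CB·AA·AA·AA·AA·AA·AA·AA·AA
    A ↦ AA
    B ↦ C
    C ↦ CB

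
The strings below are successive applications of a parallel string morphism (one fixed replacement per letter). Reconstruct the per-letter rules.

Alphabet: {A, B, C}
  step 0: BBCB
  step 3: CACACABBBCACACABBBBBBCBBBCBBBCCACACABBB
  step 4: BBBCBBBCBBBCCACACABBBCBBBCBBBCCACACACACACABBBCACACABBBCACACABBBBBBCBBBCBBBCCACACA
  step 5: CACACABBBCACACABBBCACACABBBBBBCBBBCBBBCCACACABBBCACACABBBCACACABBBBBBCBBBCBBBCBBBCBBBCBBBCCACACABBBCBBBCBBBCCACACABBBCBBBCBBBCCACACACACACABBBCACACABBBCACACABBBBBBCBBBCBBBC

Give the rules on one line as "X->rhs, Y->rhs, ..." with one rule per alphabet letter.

A->C, B->CA, C->BBB

  step 4 ⇒ step 5: BBBCBBBCBBBCCACACABBBCBBBCBBBCCACACACACACABBBCACACABBBCACACABBBBBBCBBBCBBBCCACACA ⇒ CA·CA·CA·BBB·CA·CA·CA·BBB·CA·CA·CA·BBB·BBB·C·BBB·C·BBB·C·CA·CA·CA·BBB·CA·CA·CA·BBB·CA·CA·CA·BBB·BBB·C·BBB·C·BBB·C·BBB·C·BBB·C·BBB·C·CA·CA·CA·BBB·C·BBB·C·BBB·C·CA·CA·CA·BBB·C·BBB·C·BBB·C·CA·CA·CA·CA·CA·CA·BBB·CA·CA·CA·BBB·CA·CA·CA·BBB·BBB·C·BBB·C·BBB·C
    A ↦ C
    B ↦ CA
    C ↦ BBB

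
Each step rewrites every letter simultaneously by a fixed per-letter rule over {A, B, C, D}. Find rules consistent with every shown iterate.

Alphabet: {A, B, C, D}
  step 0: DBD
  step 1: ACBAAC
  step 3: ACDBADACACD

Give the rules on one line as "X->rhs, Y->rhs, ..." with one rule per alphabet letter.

A->D, B->BA, C->A, D->AC

  step 0 ⇒ step 1: DBD ⇒ AC·BA·AC
    B ↦ BA
    D ↦ AC
    A ↦ D  (constrained at step 1)
    C ↦ A  (constrained at step 1)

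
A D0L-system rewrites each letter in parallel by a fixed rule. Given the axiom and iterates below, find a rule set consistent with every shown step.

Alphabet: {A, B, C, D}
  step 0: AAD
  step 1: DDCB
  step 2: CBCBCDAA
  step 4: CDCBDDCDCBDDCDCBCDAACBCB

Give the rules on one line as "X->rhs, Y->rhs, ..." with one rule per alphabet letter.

A->D, B->AA, C->CD, D->CB

  step 1 ⇒ step 2: DDCB ⇒ CB·CB·CD·AA
    B ↦ AA
    C ↦ CD
    D ↦ CB
  step 0 ⇒ step 1: AAD ⇒ D·D·CB
    A ↦ D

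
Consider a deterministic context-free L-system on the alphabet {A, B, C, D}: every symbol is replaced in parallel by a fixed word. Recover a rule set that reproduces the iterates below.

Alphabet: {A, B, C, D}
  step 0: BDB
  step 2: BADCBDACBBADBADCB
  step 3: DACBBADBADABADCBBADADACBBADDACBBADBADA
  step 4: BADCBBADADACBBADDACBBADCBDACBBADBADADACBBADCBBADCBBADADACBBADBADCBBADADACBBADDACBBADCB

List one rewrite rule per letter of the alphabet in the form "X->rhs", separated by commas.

A->CB, B->DA, C->BA, D->BAD

  step 3 ⇒ step 4: DACBBADBADABADCBBADADACBBADDACBBADBADA ⇒ BAD·CB·BA·DA·DA·CB·BAD·DA·CB·BAD·CB·DA·CB·BAD·BA·DA·DA·CB·BAD·CB·BAD·CB·BA·DA·DA·CB·BAD·BAD·CB·BA·DA·DA·CB·BAD·DA·CB·BAD·CB
    A ↦ CB
    B ↦ DA
    C ↦ BA
    D ↦ BAD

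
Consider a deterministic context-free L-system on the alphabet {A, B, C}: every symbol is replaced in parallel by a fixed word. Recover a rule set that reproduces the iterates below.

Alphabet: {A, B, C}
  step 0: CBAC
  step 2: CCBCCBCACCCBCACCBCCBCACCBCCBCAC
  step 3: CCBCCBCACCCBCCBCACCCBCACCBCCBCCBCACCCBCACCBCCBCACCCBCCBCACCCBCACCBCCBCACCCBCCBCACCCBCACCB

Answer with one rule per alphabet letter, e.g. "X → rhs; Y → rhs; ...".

  step 2 ⇒ step 3: CCBCCBCACCCBCACCBCCBCACCBCCBCAC ⇒ CCB·CCB·CAC·CCB·CCB·CAC·CCB·CA·CCB·CCB·CCB·CAC·CCB·CA·CCB·CCB·CAC·CCB·CCB·CAC·CCB·CA·CCB·CCB·CAC·CCB·CCB·CAC·CCB·CA·CCB
    A ↦ CA
    B ↦ CAC
    C ↦ CCB

A->CA, B->CAC, C->CCB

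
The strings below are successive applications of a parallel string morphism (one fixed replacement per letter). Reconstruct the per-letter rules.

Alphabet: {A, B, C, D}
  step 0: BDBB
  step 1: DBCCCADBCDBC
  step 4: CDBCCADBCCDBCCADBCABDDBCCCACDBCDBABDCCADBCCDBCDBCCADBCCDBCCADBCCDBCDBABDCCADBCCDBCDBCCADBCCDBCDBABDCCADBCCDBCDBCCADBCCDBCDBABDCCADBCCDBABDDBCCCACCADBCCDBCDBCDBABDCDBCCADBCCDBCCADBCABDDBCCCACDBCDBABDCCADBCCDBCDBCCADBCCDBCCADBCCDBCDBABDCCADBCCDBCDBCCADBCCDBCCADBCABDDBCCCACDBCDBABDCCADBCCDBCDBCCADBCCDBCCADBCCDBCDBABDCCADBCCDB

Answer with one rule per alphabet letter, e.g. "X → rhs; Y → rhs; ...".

A->ABD, B->DBC, C->CDB, D->CCA

  step 0 ⇒ step 1: BDBB ⇒ DBC·CCA·DBC·DBC
    B ↦ DBC
    D ↦ CCA
    A ↦ ABD  (constrained at step 1)
    C ↦ CDB  (constrained at step 1)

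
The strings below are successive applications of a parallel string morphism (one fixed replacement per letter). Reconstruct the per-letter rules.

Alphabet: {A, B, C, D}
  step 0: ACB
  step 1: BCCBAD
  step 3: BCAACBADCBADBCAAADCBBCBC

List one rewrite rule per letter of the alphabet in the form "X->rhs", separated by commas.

  step 0 ⇒ step 1: ACB ⇒ BC·CB·AD
    A ↦ BC
    B ↦ AD
    C ↦ CB
    D ↦ AA  (constrained at step 1)

A->BC, B->AD, C->CB, D->AA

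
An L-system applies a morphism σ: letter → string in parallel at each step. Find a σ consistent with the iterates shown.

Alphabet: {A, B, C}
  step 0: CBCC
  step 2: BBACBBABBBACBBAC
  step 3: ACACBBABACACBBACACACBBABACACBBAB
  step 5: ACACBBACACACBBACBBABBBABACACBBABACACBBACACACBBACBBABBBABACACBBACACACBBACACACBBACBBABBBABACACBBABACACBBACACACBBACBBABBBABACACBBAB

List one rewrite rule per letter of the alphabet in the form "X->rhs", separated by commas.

A->BB, B->AC, C->AB

  step 2 ⇒ step 3: BBACBBABBBACBBAC ⇒ AC·AC·BB·AB·AC·AC·BB·AC·AC·AC·BB·AB·AC·AC·BB·AB
    A ↦ BB
    B ↦ AC
    C ↦ AB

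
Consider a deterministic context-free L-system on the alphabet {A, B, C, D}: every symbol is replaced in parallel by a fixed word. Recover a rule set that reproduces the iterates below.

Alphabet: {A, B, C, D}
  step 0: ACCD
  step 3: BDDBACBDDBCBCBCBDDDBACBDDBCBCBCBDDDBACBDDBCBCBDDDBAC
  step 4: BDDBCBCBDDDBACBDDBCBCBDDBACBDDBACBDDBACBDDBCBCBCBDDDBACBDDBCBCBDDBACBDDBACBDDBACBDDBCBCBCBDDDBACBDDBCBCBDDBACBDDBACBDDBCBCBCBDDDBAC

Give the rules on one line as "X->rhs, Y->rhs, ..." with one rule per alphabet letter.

A->D, B->BDD, C->BAC, D->BC

  step 3 ⇒ step 4: BDDBACBDDBCBCBCBDDDBACBDDBCBCBCBDDDBACBDDBCBCBDDDBAC ⇒ BDD·BC·BC·BDD·D·BAC·BDD·BC·BC·BDD·BAC·BDD·BAC·BDD·BAC·BDD·BC·BC·BC·BDD·D·BAC·BDD·BC·BC·BDD·BAC·BDD·BAC·BDD·BAC·BDD·BC·BC·BC·BDD·D·BAC·BDD·BC·BC·BDD·BAC·BDD·BAC·BDD·BC·BC·BC·BDD·D·BAC
    A ↦ D
    B ↦ BDD
    C ↦ BAC
    D ↦ BC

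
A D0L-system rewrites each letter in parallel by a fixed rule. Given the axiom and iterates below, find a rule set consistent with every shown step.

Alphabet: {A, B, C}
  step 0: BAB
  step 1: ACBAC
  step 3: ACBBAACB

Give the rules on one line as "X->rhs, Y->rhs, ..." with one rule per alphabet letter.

  step 0 ⇒ step 1: BAB ⇒ AC·B·AC
    A ↦ B
    B ↦ AC
    C ↦ A  (constrained at step 1)

A->B, B->AC, C->A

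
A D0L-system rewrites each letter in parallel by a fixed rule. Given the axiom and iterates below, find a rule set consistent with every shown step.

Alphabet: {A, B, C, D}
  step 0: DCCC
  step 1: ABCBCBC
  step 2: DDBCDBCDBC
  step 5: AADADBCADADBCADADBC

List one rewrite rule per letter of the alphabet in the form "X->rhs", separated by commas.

  step 1 ⇒ step 2: ABCBCBC ⇒ D·D·BC·D·BC·D·BC
    A ↦ D
    B ↦ D
    C ↦ BC
  step 0 ⇒ step 1: DCCC ⇒ A·BC·BC·BC
    D ↦ A

A->D, B->D, C->BC, D->A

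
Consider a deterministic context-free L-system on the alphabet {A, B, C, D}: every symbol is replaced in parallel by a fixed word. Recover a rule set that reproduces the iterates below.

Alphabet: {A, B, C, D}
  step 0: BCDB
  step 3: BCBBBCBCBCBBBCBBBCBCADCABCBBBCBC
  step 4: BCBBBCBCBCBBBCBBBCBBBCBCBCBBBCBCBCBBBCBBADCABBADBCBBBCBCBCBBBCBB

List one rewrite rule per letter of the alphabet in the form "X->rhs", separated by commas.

A->AD, B->BC, C->BB, D->CA

  step 3 ⇒ step 4: BCBBBCBCBCBBBCBBBCBCADCABCBBBCBC ⇒ BC·BB·BC·BC·BC·BB·BC·BB·BC·BB·BC·BC·BC·BB·BC·BC·BC·BB·BC·BB·AD·CA·BB·AD·BC·BB·BC·BC·BC·BB·BC·BB
    A ↦ AD
    B ↦ BC
    C ↦ BB
    D ↦ CA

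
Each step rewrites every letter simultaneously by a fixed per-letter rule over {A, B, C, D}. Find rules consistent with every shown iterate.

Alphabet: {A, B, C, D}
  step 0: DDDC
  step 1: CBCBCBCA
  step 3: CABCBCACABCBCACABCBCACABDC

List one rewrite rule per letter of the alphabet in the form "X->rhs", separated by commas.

A->B, B->DC, C->CA, D->CB

  step 0 ⇒ step 1: DDDC ⇒ CB·CB·CB·CA
    C ↦ CA
    D ↦ CB
    A ↦ B  (constrained at step 1)
    B ↦ DC  (constrained at step 1)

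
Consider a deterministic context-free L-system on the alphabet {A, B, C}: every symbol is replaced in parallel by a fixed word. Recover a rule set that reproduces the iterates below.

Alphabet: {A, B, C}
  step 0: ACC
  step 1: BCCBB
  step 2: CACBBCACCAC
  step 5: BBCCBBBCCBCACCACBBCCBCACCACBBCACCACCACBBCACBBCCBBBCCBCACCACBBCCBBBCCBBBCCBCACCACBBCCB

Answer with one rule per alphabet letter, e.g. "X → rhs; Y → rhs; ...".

A->BCC, B->CAC, C->B

  step 1 ⇒ step 2: BCCBB ⇒ CAC·B·B·CAC·CAC
    B ↦ CAC
    C ↦ B
  step 0 ⇒ step 1: ACC ⇒ BCC·B·B
    A ↦ BCC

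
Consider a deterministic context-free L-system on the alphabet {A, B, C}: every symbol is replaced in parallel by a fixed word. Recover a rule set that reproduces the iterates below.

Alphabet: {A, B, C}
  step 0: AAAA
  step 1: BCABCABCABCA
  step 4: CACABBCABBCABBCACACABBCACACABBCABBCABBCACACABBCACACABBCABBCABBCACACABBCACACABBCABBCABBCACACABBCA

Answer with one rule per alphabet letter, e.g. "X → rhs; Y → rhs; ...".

A->BCA, B->CA, C->B

  step 0 ⇒ step 1: AAAA ⇒ BCA·BCA·BCA·BCA
    A ↦ BCA
    B ↦ CA  (constrained at step 1)
    C ↦ B  (constrained at step 1)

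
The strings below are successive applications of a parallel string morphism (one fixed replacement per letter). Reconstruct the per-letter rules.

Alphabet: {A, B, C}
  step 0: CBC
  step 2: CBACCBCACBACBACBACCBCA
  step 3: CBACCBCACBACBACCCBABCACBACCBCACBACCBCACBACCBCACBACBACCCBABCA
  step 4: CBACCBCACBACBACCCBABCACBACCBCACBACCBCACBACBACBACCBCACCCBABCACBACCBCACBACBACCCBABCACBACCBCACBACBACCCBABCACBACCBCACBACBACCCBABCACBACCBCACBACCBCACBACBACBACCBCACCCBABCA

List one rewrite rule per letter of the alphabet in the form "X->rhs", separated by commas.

  step 3 ⇒ step 4: CBACCBCACBACBACCCBABCACBACCBCACBACCBCACBACCBCACBACBACCCBABCA ⇒ CBA·CC·BCA·CBA·CBA·CC·CBA·BCA·CBA·CC·BCA·CBA·CC·BCA·CBA·CBA·CBA·CC·BCA·CC·CBA·BCA·CBA·CC·BCA·CBA·CBA·CC·CBA·BCA·CBA·CC·BCA·CBA·CBA·CC·CBA·BCA·CBA·CC·BCA·CBA·CBA·CC·CBA·BCA·CBA·CC·BCA·CBA·CC·BCA·CBA·CBA·CBA·CC·BCA·CC·CBA·BCA
    A ↦ BCA
    B ↦ CC
    C ↦ CBA

A->BCA, B->CC, C->CBA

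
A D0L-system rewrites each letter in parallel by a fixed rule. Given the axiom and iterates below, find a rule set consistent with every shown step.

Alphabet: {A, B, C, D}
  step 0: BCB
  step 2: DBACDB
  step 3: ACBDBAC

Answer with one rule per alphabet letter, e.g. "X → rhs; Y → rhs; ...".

  step 2 ⇒ step 3: DBACDB ⇒ A·C·B·DB·A·C
    A ↦ B
    B ↦ C
    C ↦ DB
    D ↦ A

A->B, B->C, C->DB, D->A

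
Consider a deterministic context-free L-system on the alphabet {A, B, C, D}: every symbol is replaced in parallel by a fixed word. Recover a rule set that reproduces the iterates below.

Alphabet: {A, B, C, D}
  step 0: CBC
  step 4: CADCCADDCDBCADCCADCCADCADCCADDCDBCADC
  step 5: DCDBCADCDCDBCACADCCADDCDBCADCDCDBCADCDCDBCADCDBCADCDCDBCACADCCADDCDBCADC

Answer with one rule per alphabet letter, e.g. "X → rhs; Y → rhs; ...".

  step 4 ⇒ step 5: CADCCADDCDBCADCCADCCADCADCCADDCDBCADC ⇒ DC·DB·CA·DC·DC·DB·CA·CA·DC·CA·D·DC·DB·CA·DC·DC·DB·CA·DC·DC·DB·CA·DC·DB·CA·DC·DC·DB·CA·CA·DC·CA·D·DC·DB·CA·DC
    A ↦ DB
    B ↦ D
    C ↦ DC
    D ↦ CA

A->DB, B->D, C->DC, D->CA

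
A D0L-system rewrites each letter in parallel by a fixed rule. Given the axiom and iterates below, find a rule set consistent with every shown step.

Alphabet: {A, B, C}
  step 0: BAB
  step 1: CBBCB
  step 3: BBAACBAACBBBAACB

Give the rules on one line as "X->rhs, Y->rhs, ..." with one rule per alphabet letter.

  step 0 ⇒ step 1: BAB ⇒ CB·B·CB
    A ↦ B
    B ↦ CB
    C ↦ AA  (constrained at step 1)

A->B, B->CB, C->AA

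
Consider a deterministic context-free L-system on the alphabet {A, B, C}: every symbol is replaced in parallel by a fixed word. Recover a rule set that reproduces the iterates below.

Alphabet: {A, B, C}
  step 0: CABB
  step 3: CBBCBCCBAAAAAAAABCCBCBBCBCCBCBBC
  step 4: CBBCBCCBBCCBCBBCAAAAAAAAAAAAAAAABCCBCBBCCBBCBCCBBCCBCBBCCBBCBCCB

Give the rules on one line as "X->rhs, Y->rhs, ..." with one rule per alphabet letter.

  step 3 ⇒ step 4: CBBCBCCBAAAAAAAABCCBCBBCBCCBCBBC ⇒ CB·BC·BC·CB·BC·CB·CB·BC·AA·AA·AA·AA·AA·AA·AA·AA·BC·CB·CB·BC·CB·BC·BC·CB·BC·CB·CB·BC·CB·BC·BC·CB
    A ↦ AA
    B ↦ BC
    C ↦ CB

A->AA, B->BC, C->CB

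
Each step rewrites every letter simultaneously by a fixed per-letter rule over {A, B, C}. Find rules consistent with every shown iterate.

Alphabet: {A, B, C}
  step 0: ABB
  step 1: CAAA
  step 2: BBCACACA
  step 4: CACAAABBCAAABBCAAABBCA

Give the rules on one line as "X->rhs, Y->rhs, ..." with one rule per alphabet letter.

  step 1 ⇒ step 2: CAAA ⇒ BB·CA·CA·CA
    A ↦ CA
    C ↦ BB
  step 0 ⇒ step 1: ABB ⇒ CA·A·A
    B ↦ A

A->CA, B->A, C->BB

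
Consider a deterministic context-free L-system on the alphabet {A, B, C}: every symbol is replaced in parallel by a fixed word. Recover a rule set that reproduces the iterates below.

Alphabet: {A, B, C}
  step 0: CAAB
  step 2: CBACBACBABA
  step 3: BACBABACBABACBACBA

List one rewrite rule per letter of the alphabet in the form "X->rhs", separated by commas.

A->BA, B->C, C->BA

  step 2 ⇒ step 3: CBACBACBABA ⇒ BA·C·BA·BA·C·BA·BA·C·BA·C·BA
    A ↦ BA
    B ↦ C
    C ↦ BA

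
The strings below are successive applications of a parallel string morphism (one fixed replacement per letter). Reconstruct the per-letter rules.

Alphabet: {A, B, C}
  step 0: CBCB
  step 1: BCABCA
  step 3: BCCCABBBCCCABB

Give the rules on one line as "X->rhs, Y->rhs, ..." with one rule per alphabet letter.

A->CC, B->CA, C->B

  step 0 ⇒ step 1: CBCB ⇒ B·CA·B·CA
    B ↦ CA
    C ↦ B
    A ↦ CC  (constrained at step 1)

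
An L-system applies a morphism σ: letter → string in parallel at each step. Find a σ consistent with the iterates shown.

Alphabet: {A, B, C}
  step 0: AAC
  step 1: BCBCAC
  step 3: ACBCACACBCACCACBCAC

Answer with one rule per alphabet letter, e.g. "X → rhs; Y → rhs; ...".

A->BC, B->C, C->AC

  step 0 ⇒ step 1: AAC ⇒ BC·BC·AC
    A ↦ BC
    C ↦ AC
    B ↦ C  (constrained at step 1)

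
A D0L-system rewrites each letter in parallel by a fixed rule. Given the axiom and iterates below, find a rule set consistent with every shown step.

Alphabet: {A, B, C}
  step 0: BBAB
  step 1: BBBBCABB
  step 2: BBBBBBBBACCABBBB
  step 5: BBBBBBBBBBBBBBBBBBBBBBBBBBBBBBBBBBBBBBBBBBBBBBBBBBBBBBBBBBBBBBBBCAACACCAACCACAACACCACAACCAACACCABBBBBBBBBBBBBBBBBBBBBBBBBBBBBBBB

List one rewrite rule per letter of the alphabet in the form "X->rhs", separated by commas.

A->CA, B->BB, C->AC

  step 1 ⇒ step 2: BBBBCABB ⇒ BB·BB·BB·BB·AC·CA·BB·BB
    A ↦ CA
    B ↦ BB
    C ↦ AC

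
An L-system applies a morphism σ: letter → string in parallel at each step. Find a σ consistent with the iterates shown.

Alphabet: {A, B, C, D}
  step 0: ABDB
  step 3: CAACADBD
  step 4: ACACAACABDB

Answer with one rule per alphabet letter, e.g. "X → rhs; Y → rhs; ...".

  step 3 ⇒ step 4: CAACADBD ⇒ A·CA·CA·A·CA·B·D·B
    A ↦ CA
    B ↦ D
    C ↦ A
    D ↦ B

A->CA, B->D, C->A, D->B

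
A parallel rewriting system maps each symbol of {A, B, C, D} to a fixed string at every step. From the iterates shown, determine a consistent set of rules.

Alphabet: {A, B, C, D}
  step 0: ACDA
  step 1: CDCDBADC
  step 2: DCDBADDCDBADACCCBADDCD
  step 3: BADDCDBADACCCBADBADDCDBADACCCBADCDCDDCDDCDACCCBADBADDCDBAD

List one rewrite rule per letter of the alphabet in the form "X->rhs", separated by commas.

A->C, B->ACC, C->DCD, D->BAD

  step 2 ⇒ step 3: DCDBADDCDBADACCCBADDCD ⇒ BAD·DCD·BAD·ACC·C·BAD·BAD·DCD·BAD·ACC·C·BAD·C·DCD·DCD·DCD·ACC·C·BAD·BAD·DCD·BAD
    A ↦ C
    B ↦ ACC
    C ↦ DCD
    D ↦ BAD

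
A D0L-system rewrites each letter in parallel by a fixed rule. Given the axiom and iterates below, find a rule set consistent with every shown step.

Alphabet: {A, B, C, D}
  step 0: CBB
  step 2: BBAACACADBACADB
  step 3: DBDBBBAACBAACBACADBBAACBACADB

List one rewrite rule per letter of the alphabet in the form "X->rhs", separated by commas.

  step 2 ⇒ step 3: BBAACACADBACADB ⇒ DB·DB·B·B·AAC·B·AAC·B·ACA·DB·B·AAC·B·ACA·DB
    A ↦ B
    B ↦ DB
    C ↦ AAC
    D ↦ ACA

A->B, B->DB, C->AAC, D->ACA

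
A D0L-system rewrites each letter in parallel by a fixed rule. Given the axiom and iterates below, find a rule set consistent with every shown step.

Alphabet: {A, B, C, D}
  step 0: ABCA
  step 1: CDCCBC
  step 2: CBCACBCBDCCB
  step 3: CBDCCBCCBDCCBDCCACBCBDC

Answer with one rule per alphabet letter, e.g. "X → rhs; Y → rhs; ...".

  step 2 ⇒ step 3: CBCACBCBDCCB ⇒ CB·DC·CB·C·CB·DC·CB·DC·CA·CB·CB·DC
    A ↦ C
    B ↦ DC
    C ↦ CB
    D ↦ CA

A->C, B->DC, C->CB, D->CA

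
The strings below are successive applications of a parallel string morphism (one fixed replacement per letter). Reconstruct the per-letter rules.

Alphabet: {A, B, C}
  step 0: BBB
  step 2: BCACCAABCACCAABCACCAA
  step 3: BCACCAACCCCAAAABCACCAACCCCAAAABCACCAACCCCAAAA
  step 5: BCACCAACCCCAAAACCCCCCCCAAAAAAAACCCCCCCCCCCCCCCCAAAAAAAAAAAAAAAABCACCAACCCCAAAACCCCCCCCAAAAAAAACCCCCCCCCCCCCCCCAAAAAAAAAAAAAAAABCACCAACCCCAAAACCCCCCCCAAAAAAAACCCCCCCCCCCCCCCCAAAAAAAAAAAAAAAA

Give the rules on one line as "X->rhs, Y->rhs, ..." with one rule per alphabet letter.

  step 2 ⇒ step 3: BCACCAABCACCAABCACCAA ⇒ BCA·CC·AA·CC·CC·AA·AA·BCA·CC·AA·CC·CC·AA·AA·BCA·CC·AA·CC·CC·AA·AA
    A ↦ AA
    B ↦ BCA
    C ↦ CC

A->AA, B->BCA, C->CC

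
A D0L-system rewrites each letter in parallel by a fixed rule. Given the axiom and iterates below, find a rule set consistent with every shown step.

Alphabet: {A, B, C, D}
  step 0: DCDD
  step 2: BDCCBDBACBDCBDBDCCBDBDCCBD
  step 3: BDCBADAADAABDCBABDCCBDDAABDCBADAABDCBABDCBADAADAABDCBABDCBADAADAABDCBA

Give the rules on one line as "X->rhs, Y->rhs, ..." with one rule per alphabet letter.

A->CBD, B->BDC, C->DAA, D->BA

  step 2 ⇒ step 3: BDCCBDBACBDCBDBDCCBDBDCCBD ⇒ BDC·BA·DAA·DAA·BDC·BA·BDC·CBD·DAA·BDC·BA·DAA·BDC·BA·BDC·BA·DAA·DAA·BDC·BA·BDC·BA·DAA·DAA·BDC·BA
    A ↦ CBD
    B ↦ BDC
    C ↦ DAA
    D ↦ BA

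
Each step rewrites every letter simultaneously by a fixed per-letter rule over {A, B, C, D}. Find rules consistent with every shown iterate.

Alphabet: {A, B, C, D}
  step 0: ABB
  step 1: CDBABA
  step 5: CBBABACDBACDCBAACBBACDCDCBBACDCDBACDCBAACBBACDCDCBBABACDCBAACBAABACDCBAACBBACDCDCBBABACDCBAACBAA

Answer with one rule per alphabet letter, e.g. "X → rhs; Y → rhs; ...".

A->CD, B->BA, C->CB, D->AA

  step 0 ⇒ step 1: ABB ⇒ CD·BA·BA
    A ↦ CD
    B ↦ BA
    C ↦ CB  (constrained at step 1)
    D ↦ AA  (constrained at step 1)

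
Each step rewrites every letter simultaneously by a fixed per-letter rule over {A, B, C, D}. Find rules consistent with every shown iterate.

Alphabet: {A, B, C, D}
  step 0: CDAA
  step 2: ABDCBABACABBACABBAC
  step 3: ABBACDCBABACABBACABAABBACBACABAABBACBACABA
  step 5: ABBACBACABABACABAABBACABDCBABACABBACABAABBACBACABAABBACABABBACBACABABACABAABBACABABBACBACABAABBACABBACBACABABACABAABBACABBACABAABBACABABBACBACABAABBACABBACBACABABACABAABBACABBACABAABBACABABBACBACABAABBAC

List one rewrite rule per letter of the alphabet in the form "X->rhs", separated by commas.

A->AB, B->BAC, C->A, D->DCB

  step 2 ⇒ step 3: ABDCBABACABBACABBAC ⇒ AB·BAC·DCB·A·BAC·AB·BAC·AB·A·AB·BAC·BAC·AB·A·AB·BAC·BAC·AB·A
    A ↦ AB
    B ↦ BAC
    C ↦ A
    D ↦ DCB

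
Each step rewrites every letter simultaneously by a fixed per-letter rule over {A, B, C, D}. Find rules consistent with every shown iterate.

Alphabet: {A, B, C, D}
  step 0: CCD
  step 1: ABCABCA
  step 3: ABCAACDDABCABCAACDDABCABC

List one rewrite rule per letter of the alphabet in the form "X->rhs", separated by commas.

A->C, B->DD, C->ABC, D->A

  step 0 ⇒ step 1: CCD ⇒ ABC·ABC·A
    C ↦ ABC
    D ↦ A
    A ↦ C  (constrained at step 1)
    B ↦ DD  (constrained at step 1)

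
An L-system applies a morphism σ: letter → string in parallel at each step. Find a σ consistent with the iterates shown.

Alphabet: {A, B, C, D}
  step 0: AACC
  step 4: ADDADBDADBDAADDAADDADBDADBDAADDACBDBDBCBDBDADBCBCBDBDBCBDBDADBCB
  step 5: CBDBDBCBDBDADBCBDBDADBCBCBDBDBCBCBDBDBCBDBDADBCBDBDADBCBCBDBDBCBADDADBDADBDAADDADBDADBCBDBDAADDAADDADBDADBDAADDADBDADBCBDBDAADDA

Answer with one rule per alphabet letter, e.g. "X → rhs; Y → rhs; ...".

  step 4 ⇒ step 5: ADDADBDADBDAADDAADDADBDADBDAADDACBDBDBCBDBDADBCBCBDBDBCBDBDADBCB ⇒ CB·DB·DB·CB·DB·DA·DB·CB·DB·DA·DB·CB·CB·DB·DB·CB·CB·DB·DB·CB·DB·DA·DB·CB·DB·DA·DB·CB·CB·DB·DB·CB·AD·DA·DB·DA·DB·DA·AD·DA·DB·DA·DB·CB·DB·DA·AD·DA·AD·DA·DB·DA·DB·DA·AD·DA·DB·DA·DB·CB·DB·DA·AD·DA
    A ↦ CB
    B ↦ DA
    C ↦ AD
    D ↦ DB

A->CB, B->DA, C->AD, D->DB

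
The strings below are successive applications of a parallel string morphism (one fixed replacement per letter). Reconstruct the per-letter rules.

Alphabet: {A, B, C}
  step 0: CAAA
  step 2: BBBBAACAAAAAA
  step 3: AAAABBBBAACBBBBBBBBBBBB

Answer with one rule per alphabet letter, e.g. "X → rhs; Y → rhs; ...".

A->BB, B->A, C->AAC

  step 2 ⇒ step 3: BBBBAACAAAAAA ⇒ A·A·A·A·BB·BB·AAC·BB·BB·BB·BB·BB·BB
    A ↦ BB
    B ↦ A
    C ↦ AAC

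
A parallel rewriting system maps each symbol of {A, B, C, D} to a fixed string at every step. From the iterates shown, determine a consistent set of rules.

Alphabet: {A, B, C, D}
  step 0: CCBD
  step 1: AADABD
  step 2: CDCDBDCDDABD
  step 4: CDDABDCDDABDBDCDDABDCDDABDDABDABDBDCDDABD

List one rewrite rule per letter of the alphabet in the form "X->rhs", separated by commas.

  step 1 ⇒ step 2: AADABD ⇒ CD·CD·BD·CD·DA·BD
    A ↦ CD
    B ↦ DA
    D ↦ BD
  step 0 ⇒ step 1: CCBD ⇒ A·A·DA·BD
    C ↦ A

A->CD, B->DA, C->A, D->BD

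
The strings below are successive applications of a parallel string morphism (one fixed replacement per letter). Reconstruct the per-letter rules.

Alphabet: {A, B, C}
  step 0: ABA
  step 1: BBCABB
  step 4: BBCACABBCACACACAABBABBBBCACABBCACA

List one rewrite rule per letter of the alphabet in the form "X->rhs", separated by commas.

A->BB, B->CA, C->A

  step 0 ⇒ step 1: ABA ⇒ BB·CA·BB
    A ↦ BB
    B ↦ CA
    C ↦ A  (constrained at step 1)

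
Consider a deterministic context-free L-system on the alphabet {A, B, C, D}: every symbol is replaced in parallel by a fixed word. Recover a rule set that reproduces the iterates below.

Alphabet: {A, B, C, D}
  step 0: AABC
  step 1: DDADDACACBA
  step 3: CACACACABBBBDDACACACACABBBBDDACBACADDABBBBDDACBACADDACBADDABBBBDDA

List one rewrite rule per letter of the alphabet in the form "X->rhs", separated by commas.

  step 0 ⇒ step 1: AABC ⇒ DDA·DDA·CA·CBA
    A ↦ DDA
    B ↦ CA
    C ↦ CBA
    D ↦ BB  (constrained at step 1)

A->DDA, B->CA, C->CBA, D->BB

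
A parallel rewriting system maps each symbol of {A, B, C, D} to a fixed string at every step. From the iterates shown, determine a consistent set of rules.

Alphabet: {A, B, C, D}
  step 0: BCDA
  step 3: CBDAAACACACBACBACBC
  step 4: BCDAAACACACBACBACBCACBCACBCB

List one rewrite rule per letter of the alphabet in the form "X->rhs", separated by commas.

A->AC, B->C, C->B, D->DAA

  step 3 ⇒ step 4: CBDAAACACACBACBACBC ⇒ B·C·DAA·AC·AC·AC·B·AC·B·AC·B·C·AC·B·C·AC·B·C·B
    A ↦ AC
    B ↦ C
    C ↦ B
    D ↦ DAA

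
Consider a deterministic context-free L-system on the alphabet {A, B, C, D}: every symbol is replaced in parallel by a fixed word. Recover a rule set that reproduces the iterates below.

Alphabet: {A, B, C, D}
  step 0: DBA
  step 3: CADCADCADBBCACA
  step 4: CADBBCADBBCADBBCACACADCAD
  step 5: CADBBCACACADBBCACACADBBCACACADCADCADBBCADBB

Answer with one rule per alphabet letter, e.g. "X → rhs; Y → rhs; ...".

  step 4 ⇒ step 5: CADBBCADBBCADBBCACACADCAD ⇒ CA·D·BB·CA·CA·CA·D·BB·CA·CA·CA·D·BB·CA·CA·CA·D·CA·D·CA·D·BB·CA·D·BB
    A ↦ D
    B ↦ CA
    C ↦ CA
    D ↦ BB

A->D, B->CA, C->CA, D->BB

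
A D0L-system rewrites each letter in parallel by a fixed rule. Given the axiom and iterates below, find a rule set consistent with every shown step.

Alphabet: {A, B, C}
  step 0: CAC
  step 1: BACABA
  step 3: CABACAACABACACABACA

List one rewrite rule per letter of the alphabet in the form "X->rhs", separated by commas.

A->CA, B->A, C->BA

  step 0 ⇒ step 1: CAC ⇒ BA·CA·BA
    A ↦ CA
    C ↦ BA
    B ↦ A  (constrained at step 1)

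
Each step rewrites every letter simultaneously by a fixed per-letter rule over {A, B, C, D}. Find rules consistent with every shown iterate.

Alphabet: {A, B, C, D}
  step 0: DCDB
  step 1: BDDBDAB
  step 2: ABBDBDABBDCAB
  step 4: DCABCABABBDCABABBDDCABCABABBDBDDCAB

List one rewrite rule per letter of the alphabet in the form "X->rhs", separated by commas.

A->C, B->AB, C->D, D->BD

  step 1 ⇒ step 2: BDDBDAB ⇒ AB·BD·BD·AB·BD·C·AB
    A ↦ C
    B ↦ AB
    D ↦ BD
  step 0 ⇒ step 1: DCDB ⇒ BD·D·BD·AB
    C ↦ D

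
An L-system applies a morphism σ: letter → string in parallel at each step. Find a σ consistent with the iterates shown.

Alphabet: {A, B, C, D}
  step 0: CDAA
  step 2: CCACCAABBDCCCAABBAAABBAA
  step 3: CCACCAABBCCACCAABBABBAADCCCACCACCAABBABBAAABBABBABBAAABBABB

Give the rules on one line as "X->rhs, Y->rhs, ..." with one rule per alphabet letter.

A->ABB, B->A, C->CCA, D->DC

  step 2 ⇒ step 3: CCACCAABBDCCCAABBAAABBAA ⇒ CCA·CCA·ABB·CCA·CCA·ABB·ABB·A·A·DC·CCA·CCA·CCA·ABB·ABB·A·A·ABB·ABB·ABB·A·A·ABB·ABB
    A ↦ ABB
    B ↦ A
    C ↦ CCA
    D ↦ DC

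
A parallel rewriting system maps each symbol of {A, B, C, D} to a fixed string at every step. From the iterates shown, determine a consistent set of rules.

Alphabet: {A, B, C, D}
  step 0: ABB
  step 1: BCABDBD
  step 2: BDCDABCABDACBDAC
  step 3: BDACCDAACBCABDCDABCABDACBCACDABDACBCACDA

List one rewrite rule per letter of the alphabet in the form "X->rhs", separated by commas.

A->BCA, B->BD, C->CDA, D->AC

  step 2 ⇒ step 3: BDCDABCABDACBDAC ⇒ BD·AC·CDA·AC·BCA·BD·CDA·BCA·BD·AC·BCA·CDA·BD·AC·BCA·CDA
    A ↦ BCA
    B ↦ BD
    C ↦ CDA
    D ↦ AC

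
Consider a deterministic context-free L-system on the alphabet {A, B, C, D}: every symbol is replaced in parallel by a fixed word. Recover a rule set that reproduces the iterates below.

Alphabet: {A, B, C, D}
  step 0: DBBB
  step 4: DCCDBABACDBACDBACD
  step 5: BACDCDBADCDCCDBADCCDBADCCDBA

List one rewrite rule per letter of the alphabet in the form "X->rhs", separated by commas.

A->C, B->D, C->CD, D->BA

  step 4 ⇒ step 5: DCCDBABACDBACDBACD ⇒ BA·CD·CD·BA·D·C·D·C·CD·BA·D·C·CD·BA·D·C·CD·BA
    A ↦ C
    B ↦ D
    C ↦ CD
    D ↦ BA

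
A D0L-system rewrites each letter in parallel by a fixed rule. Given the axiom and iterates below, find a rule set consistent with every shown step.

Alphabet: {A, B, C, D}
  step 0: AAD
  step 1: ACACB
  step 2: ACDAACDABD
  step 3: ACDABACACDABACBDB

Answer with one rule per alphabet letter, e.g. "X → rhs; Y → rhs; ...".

A->AC, B->BD, C->DA, D->B

  step 2 ⇒ step 3: ACDAACDABD ⇒ AC·DA·B·AC·AC·DA·B·AC·BD·B
    A ↦ AC
    B ↦ BD
    C ↦ DA
    D ↦ B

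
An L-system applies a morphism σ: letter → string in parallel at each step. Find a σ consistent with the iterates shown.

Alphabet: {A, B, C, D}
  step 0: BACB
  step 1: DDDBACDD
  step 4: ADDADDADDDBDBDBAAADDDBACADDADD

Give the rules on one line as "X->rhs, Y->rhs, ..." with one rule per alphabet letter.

A->DB, B->DD, C->AC, D->A

  step 0 ⇒ step 1: BACB ⇒ DD·DB·AC·DD
    A ↦ DB
    B ↦ DD
    C ↦ AC
    D ↦ A  (constrained at step 1)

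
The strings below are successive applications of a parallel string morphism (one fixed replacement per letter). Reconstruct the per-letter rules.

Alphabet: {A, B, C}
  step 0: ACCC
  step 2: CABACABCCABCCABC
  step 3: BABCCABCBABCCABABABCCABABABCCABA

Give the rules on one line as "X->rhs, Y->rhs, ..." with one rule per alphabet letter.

A->BC, B->CA, C->BA

  step 2 ⇒ step 3: CABACABCCABCCABC ⇒ BA·BC·CA·BC·BA·BC·CA·BA·BA·BC·CA·BA·BA·BC·CA·BA
    A ↦ BC
    B ↦ CA
    C ↦ BA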